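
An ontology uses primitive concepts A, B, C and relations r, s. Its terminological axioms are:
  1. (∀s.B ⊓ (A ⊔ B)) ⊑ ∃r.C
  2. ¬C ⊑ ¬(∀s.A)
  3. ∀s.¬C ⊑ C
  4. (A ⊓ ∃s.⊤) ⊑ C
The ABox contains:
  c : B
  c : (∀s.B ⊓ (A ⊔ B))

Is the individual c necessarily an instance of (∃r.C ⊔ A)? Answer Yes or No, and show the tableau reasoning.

Yes

1. c : (∃r.C ⊔ A)?  L(c) = {B, (∀s.B ⊓ (A ⊔ B))} ∪ {(∀r.¬C ⊓ ¬A)}
   clash {C, ¬C} at an ∃-successor — c ∈ (∃r.C ⊔ A)
2. Hence c : (∃r.C ⊔ A): entailed.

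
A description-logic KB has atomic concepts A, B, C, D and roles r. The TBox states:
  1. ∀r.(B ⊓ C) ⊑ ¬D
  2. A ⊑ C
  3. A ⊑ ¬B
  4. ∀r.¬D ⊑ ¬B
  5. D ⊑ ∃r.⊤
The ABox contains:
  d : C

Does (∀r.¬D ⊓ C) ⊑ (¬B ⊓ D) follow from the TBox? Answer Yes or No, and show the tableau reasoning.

1. (∀r.¬D ⊓ C) ⊑ (¬B ⊓ D)  ⇔  ((∀r.¬D ⊓ C) ⊓ (B ⊔ ¬D)) unsat w.r.t. T
   apply at x₀: ∀r.¬D⊑¬B
   open: L(x₀) ⊇ {C, ¬A, ¬B, ¬D, ∀r.¬D}
2. Hence (∀r.¬D ⊓ C) ⊑ (¬B ⊓ D): not entailed.

No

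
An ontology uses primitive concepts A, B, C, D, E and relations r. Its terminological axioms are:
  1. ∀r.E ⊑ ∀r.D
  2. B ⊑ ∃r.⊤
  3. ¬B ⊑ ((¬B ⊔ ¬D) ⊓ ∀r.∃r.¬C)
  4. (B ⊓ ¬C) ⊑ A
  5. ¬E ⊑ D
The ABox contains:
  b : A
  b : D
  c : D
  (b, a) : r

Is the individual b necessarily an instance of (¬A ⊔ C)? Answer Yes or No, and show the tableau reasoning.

1. b : (¬A ⊔ C)?  L(b) = {A, D} ∪ {(A ⊓ ¬C)}
   open: L(b) ⊇ {A, D, ¬B, ¬C, ∀r.∃r.¬C, …} (+ ∃-successors) — b ∉ (¬A ⊔ C) possible
2. Hence b : (¬A ⊔ C): not entailed.

No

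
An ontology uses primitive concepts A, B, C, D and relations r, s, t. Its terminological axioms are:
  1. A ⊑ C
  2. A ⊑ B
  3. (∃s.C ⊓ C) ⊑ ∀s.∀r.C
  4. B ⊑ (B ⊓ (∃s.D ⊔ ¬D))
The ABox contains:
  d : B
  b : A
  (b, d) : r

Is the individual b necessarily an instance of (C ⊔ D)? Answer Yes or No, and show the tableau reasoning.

Yes

1. b : (C ⊔ D)?  L(b) = {A} ∪ {(¬C ⊓ ¬D)}
   clash {C, ¬C} at b — b ∈ (C ⊔ D)
2. Hence b : (C ⊔ D): entailed.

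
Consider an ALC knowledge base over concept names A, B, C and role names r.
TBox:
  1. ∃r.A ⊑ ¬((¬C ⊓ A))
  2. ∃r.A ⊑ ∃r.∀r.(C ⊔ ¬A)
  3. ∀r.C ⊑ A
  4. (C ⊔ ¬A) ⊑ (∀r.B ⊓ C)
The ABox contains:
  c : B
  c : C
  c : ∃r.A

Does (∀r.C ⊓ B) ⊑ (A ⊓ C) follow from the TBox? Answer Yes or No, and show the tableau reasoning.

1. (∀r.C ⊓ B) ⊑ (A ⊓ C)  ⇔  ((∀r.C ⊓ B) ⊓ (¬A ⊔ ¬C)) unsat w.r.t. T
   apply at x₀: ∀r.C⊑A
   open: L(x₀) ⊇ {A, B, ¬C, ∀r.C, ∀r.¬A}
2. Hence (∀r.C ⊓ B) ⊑ (A ⊓ C): not entailed.

No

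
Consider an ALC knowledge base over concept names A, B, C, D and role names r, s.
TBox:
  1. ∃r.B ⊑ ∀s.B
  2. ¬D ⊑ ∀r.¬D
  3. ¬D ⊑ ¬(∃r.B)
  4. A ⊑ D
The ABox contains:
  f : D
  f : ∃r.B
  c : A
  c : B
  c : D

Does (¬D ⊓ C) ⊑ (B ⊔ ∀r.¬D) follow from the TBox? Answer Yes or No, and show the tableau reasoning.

1. (¬D ⊓ C) ⊑ (B ⊔ ∀r.¬D)  ⇔  ((¬D ⊓ C) ⊓ (¬B ⊓ ∃r.D)) unsat w.r.t. T
   all branches close; clash {D, ¬D} at x₀
2. Hence (¬D ⊓ C) ⊑ (B ⊔ ∀r.¬D): entailed.

Yes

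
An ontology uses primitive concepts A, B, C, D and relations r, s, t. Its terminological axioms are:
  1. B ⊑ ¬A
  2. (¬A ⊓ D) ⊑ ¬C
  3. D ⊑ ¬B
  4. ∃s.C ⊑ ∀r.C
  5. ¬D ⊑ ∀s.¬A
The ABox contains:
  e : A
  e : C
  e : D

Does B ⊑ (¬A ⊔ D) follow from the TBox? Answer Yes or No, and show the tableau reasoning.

Yes

1. B ⊑ (¬A ⊔ D)  ⇔  (B ⊓ (A ⊓ ¬D)) unsat w.r.t. T
   all branches close; clash {A, ¬A} at x₀
2. Hence B ⊑ (¬A ⊔ D): entailed.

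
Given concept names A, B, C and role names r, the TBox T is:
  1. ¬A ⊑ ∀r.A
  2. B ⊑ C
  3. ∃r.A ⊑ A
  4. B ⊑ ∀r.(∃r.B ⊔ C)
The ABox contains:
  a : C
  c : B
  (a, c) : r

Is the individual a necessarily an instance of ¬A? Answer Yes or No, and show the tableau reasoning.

1. a : ¬A?  L(a) = {C} ∪ {A}
   open: L(a) ⊇ {A, C, ¬B} — a ∉ ¬A possible
2. Hence a : ¬A: not entailed.

No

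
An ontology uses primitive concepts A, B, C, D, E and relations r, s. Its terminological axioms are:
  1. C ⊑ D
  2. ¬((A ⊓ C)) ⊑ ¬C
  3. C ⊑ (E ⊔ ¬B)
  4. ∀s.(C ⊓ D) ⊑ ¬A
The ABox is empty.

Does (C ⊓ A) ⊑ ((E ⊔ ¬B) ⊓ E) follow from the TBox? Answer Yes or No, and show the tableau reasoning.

1. (C ⊓ A) ⊑ ((E ⊔ ¬B) ⊓ E)  ⇔  ((C ⊓ A) ⊓ ((¬E ⊓ B) ⊔ ¬E)) unsat w.r.t. T
   apply at x₀: C⊑D; C⊑(E ⊔ ¬B)
   open: L(x₀) ⊇ {A, C, D, ¬B, ¬E, …} (+ ∃-successors)
2. Hence (C ⊓ A) ⊑ ((E ⊔ ¬B) ⊓ E): not entailed.

No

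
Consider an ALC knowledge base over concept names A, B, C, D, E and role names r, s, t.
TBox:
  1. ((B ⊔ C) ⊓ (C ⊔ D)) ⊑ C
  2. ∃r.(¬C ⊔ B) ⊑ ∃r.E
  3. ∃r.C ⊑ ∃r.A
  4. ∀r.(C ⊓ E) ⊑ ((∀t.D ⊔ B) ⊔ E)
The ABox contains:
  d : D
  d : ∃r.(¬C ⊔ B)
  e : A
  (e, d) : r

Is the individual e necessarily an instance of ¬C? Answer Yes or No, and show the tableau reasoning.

No

1. e : ¬C?  L(e) = {A} ∪ {C}
   open: L(e) ⊇ {A, C, ∀r.¬C, ∃r.(¬C ⊔ ¬E), ∃r.E} (+ ∃-successors) — e ∉ ¬C possible
2. Hence e : ¬C: not entailed.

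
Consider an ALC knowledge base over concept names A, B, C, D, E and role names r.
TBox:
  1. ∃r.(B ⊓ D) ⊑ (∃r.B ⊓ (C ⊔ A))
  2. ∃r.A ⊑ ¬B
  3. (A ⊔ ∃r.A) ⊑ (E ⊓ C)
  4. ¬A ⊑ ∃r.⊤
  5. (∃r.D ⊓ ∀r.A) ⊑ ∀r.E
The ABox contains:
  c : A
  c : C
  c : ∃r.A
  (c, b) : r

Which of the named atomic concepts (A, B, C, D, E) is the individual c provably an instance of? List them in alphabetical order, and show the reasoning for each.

{A, C, E}

1. c : A?  L(c) = {A, C, ∃r.A} ∪ {¬A}
   clash {A, ¬A} at c — c ∈ A
2. c : B?  L(c) = {A, C, ∃r.A} ∪ {¬B}
   open: L(c) ⊇ {A, C, E, ¬B, ∀r.(¬B ⊔ ¬D), …} (+ ∃-successors) — c ∉ B possible
3. c : C?  L(c) = {A, C, ∃r.A} ∪ {¬C}
   clash {C, ¬C} at c — c ∈ C
4. c : D?  L(c) = {A, C, ∃r.A} ∪ {¬D}
   apply at c: ∃r.A⊑¬B
   open: L(c) ⊇ {A, C, E, ¬B, ¬D, …} (+ ∃-successors) — c ∉ D possible
5. c : E?  L(c) = {A, C, ∃r.A} ∪ {¬E}
   clash {E, ¬E} at c — c ∈ E
6. Entailed for c: {A, C, E}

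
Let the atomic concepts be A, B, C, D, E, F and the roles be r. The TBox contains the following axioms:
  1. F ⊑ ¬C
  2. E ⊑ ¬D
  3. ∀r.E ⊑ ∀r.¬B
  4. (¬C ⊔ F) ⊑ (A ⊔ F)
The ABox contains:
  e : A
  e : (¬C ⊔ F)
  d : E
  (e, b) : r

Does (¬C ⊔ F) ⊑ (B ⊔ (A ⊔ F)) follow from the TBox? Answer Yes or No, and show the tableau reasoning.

Yes

1. (¬C ⊔ F) ⊑ (B ⊔ (A ⊔ F))  ⇔  ((¬C ⊔ F) ⊓ (¬B ⊓ (¬A ⊓ ¬F))) unsat w.r.t. T
   all branches close; clash {F, ¬F} at x₀
2. Hence (¬C ⊔ F) ⊑ (B ⊔ (A ⊔ F)): entailed.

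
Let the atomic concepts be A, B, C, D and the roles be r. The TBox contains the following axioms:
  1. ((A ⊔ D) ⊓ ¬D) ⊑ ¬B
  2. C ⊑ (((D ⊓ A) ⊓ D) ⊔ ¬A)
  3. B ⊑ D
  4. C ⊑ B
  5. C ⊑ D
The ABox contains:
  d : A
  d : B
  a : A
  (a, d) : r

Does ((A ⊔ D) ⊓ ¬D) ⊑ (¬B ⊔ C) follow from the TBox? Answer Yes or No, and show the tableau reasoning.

Yes

1. ((A ⊔ D) ⊓ ¬D) ⊑ (¬B ⊔ C)  ⇔  (((A ⊔ D) ⊓ ¬D) ⊓ (B ⊓ ¬C)) unsat w.r.t. T
   all branches close; clash {D, ¬D} at x₀
2. Hence ((A ⊔ D) ⊓ ¬D) ⊑ (¬B ⊔ C): entailed.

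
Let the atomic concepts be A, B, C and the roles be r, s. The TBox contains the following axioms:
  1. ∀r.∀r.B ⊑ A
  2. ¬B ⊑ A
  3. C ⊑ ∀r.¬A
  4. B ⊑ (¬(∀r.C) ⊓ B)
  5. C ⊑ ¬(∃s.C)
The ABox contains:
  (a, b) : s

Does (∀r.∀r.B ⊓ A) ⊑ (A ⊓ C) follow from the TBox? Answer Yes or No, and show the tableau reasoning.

No

1. (∀r.∀r.B ⊓ A) ⊑ (A ⊓ C)  ⇔  ((∀r.∀r.B ⊓ A) ⊓ (¬A ⊔ ¬C)) unsat w.r.t. T
   open: L(x₀) ⊇ {A, ¬B, ¬C, ∀r.∀r.B}
2. Hence (∀r.∀r.B ⊓ A) ⊑ (A ⊓ C): not entailed.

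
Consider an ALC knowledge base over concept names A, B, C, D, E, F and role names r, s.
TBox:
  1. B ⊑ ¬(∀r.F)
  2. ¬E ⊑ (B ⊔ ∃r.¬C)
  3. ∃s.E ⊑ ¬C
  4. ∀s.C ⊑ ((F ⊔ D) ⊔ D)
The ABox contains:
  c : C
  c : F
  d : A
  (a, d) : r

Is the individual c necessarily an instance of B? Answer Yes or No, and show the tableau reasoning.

No

1. c : B?  L(c) = {C, F} ∪ {¬B}
   open: L(c) ⊇ {C, E, F, ¬B, ∀s.¬E, …} (+ ∃-successors) — c ∉ B possible
2. Hence c : B: not entailed.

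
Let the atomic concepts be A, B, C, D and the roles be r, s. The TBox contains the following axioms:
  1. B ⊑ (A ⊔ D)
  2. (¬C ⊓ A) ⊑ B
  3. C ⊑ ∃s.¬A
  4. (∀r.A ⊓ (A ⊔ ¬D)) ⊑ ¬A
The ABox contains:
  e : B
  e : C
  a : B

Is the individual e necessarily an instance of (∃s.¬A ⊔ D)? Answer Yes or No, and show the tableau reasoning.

1. e : (∃s.¬A ⊔ D)?  L(e) = {B, C} ∪ {(∀s.A ⊓ ¬D)}
   clash {D, ¬D} at e — e ∈ (∃s.¬A ⊔ D)
2. Hence e : (∃s.¬A ⊔ D): entailed.

Yes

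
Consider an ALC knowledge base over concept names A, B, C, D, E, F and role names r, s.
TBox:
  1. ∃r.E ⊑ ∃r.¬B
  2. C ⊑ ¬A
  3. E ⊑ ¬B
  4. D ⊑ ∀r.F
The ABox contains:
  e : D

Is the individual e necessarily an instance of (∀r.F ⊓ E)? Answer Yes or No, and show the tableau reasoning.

No

1. e : (∀r.F ⊓ E)?  L(e) = {D} ∪ {(∃r.¬F ⊔ ¬E)}
   apply at e: D⊑∀r.F
   open: L(e) ⊇ {D, ¬C, ¬E, ∀r.F, ∀r.¬E} — e ∉ (∀r.F ⊓ E) possible
2. Hence e : (∀r.F ⊓ E): not entailed.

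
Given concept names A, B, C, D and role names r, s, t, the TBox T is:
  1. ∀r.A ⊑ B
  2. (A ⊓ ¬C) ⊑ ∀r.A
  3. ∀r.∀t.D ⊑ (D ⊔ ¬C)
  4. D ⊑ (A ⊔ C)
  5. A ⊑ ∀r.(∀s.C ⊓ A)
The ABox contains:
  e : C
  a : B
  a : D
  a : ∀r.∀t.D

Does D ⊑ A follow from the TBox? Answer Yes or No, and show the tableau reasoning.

1. D ⊑ A  ⇔  (D ⊓ ¬A) unsat w.r.t. T
   apply at x₀: D⊑(A ⊔ C)
   open: L(x₀) ⊇ {C, D, ¬A, ∃r.¬A, ∃r.∃t.¬D} (+ ∃-successors)
2. Hence D ⊑ A: not entailed.

No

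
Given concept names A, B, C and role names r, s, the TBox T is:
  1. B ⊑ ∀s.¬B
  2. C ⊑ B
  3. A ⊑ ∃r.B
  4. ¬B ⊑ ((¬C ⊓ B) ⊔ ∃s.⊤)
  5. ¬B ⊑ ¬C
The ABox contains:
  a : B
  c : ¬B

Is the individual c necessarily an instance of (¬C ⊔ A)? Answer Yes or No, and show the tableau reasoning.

Yes

1. c : (¬C ⊔ A)?  L(c) = {¬B} ∪ {(C ⊓ ¬A)}
   clash {C, ¬C} at c — c ∈ (¬C ⊔ A)
2. Hence c : (¬C ⊔ A): entailed.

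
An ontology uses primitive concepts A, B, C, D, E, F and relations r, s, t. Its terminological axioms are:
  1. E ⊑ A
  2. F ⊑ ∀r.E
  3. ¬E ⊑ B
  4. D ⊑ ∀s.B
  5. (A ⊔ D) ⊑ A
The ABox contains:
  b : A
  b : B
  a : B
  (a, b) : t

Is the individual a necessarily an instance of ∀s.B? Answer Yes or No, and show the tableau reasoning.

No

1. a : ∀s.B?  L(a) = {B} ∪ {∃s.¬B}
   open: L(a) ⊇ {B, ¬A, ¬D, ¬E, ¬F, …} (+ ∃-successors) — a ∉ ∀s.B possible
2. Hence a : ∀s.B: not entailed.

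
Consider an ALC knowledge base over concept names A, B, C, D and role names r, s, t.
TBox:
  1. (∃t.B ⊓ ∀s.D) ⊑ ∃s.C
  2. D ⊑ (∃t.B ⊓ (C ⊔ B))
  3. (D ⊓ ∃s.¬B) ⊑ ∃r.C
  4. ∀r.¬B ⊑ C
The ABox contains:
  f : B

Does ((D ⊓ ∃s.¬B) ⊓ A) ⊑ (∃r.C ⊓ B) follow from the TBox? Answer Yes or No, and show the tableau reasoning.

No

1. ((D ⊓ ∃s.¬B) ⊓ A) ⊑ (∃r.C ⊓ B)  ⇔  (((D ⊓ ∃s.¬B) ⊓ A) ⊓ (∀r.¬C ⊔ ¬B)) unsat w.r.t. T
   apply at x₀: D⊑(∃t.B ⊓ (C ⊔ B)); (D ⊓ ∃s.¬B)⊑∃r.C
   open: L(x₀) ⊇ {A, C, D, ¬B, ∃r.B, …} (+ ∃-successors)
2. Hence ((D ⊓ ∃s.¬B) ⊓ A) ⊑ (∃r.C ⊓ B): not entailed.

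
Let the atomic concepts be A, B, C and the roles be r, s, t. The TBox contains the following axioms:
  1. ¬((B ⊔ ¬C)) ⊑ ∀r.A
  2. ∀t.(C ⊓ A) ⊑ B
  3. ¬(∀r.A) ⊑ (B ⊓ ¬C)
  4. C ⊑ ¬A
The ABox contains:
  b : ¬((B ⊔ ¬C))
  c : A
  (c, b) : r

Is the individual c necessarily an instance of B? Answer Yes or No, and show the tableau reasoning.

1. c : B?  L(c) = {A} ∪ {¬B}
   clash {A, ¬A} at c — c ∈ B
2. Hence c : B: entailed.

Yes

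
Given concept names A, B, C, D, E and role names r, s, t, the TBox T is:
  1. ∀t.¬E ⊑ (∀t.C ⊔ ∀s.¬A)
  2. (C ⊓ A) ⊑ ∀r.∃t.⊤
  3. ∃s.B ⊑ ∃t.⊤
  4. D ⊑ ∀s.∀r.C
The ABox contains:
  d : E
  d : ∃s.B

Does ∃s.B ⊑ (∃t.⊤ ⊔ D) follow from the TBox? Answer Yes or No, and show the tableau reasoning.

Yes

1. ∃s.B ⊑ (∃t.⊤ ⊔ D)  ⇔  (∃s.B ⊓ (∀t.⊥ ⊓ ¬D)) unsat w.r.t. T
   all branches close; clash ⊥ at an ∃-successor
2. Hence ∃s.B ⊑ (∃t.⊤ ⊔ D): entailed.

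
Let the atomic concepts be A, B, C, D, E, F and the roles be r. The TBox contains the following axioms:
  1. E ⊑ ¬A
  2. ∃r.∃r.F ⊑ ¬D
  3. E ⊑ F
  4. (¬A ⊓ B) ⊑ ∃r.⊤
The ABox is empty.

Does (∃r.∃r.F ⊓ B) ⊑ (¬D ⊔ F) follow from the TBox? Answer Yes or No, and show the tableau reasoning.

Yes

1. (∃r.∃r.F ⊓ B) ⊑ (¬D ⊔ F)  ⇔  ((∃r.∃r.F ⊓ B) ⊓ (D ⊓ ¬F)) unsat w.r.t. T
   all branches close; clash {F, ¬F} at x₀
2. Hence (∃r.∃r.F ⊓ B) ⊑ (¬D ⊔ F): entailed.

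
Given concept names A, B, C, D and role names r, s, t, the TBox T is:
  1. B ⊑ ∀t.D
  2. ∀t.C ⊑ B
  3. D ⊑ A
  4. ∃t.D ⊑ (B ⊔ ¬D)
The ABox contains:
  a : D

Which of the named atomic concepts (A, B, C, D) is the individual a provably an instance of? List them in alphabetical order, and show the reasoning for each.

1. a : A?  L(a) = {D} ∪ {¬A}
   clash {A, ¬A} at a — a ∈ A
2. a : B?  L(a) = {D} ∪ {¬B}
   apply at a: D⊑A
   open: L(a) ⊇ {A, D, ¬B, ∀t.¬D, ∃t.¬C} (+ ∃-successors) — a ∉ B possible
3. a : C?  L(a) = {D} ∪ {¬C}
   apply at a: D⊑A
   open: L(a) ⊇ {A, D, ¬B, ¬C, ∀t.¬D, …} (+ ∃-successors) — a ∉ C possible
4. a : D?  L(a) = {D} ∪ {¬D}
   clash {D, ¬D} at a — a ∈ D
5. Entailed for a: {A, D}

{A, D}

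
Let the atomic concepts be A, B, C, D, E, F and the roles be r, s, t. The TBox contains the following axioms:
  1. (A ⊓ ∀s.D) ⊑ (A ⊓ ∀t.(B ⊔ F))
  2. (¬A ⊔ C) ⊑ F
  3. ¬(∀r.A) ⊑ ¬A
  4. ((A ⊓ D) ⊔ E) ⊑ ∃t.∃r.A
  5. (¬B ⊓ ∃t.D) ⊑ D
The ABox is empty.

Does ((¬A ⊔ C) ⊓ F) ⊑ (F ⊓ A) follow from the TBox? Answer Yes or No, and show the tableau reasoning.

No

1. ((¬A ⊔ C) ⊓ F) ⊑ (F ⊓ A)  ⇔  (((¬A ⊔ C) ⊓ F) ⊓ (¬F ⊔ ¬A)) unsat w.r.t. T
   open: L(x₀) ⊇ {B, F, ¬A, ¬E}
2. Hence ((¬A ⊔ C) ⊓ F) ⊑ (F ⊓ A): not entailed.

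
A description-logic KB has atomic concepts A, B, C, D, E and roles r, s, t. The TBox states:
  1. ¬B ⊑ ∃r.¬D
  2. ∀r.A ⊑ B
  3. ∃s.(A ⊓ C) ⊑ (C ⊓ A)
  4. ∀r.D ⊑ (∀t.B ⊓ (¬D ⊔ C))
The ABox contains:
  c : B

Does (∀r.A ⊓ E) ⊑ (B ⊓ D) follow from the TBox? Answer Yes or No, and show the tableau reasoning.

No

1. (∀r.A ⊓ E) ⊑ (B ⊓ D)  ⇔  ((∀r.A ⊓ E) ⊓ (¬B ⊔ ¬D)) unsat w.r.t. T
   apply at x₀: ∀r.A⊑B
   open: L(x₀) ⊇ {B, E, ¬D, ∀r.A, ∀s.(¬A ⊔ ¬C), …} (+ ∃-successors)
2. Hence (∀r.A ⊓ E) ⊑ (B ⊓ D): not entailed.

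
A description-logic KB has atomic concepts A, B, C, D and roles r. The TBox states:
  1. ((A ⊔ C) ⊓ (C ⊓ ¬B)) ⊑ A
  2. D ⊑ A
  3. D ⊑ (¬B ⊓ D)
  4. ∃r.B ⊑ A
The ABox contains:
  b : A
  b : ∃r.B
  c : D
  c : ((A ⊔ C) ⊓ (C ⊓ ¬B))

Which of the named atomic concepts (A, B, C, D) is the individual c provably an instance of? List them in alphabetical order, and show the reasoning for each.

{A, C, D}

1. c : A?  L(c) = {D, ((A ⊔ C) ⊓ (C ⊓ ¬B))} ∪ {¬A}
   clash {A, ¬A} at c — c ∈ A
2. c : B?  L(c) = {D, ((A ⊔ C) ⊓ (C ⊓ ¬B))} ∪ {¬B}
   apply at c: ((A ⊔ C) ⊓ (C ⊓ ¬B))⊑A; D⊑A; D⊑(¬B ⊓ D)
   open: L(c) ⊇ {A, C, D, ¬B} — c ∉ B possible
3. c : C?  L(c) = {D, ((A ⊔ C) ⊓ (C ⊓ ¬B))} ∪ {¬C}
   clash {C, ¬C} at c — c ∈ C
4. c : D?  L(c) = {D, ((A ⊔ C) ⊓ (C ⊓ ¬B))} ∪ {¬D}
   clash {D, ¬D} at c — c ∈ D
5. Entailed for c: {A, C, D}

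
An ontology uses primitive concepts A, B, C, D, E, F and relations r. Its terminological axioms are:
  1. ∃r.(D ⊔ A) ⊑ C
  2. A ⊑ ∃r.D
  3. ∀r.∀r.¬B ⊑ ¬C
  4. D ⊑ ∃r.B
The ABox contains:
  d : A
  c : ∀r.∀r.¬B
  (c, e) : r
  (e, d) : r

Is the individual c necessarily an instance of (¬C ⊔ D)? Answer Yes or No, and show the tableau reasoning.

Yes

1. c : (¬C ⊔ D)?  L(c) = {∀r.∀r.¬B} ∪ {(C ⊓ ¬D)}
   clash {C, ¬C} at c — c ∈ (¬C ⊔ D)
2. Hence c : (¬C ⊔ D): entailed.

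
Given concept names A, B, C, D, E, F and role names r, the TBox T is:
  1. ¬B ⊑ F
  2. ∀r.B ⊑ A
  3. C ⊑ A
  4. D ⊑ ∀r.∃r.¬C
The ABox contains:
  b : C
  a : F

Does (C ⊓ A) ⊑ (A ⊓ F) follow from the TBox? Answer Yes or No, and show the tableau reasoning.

1. (C ⊓ A) ⊑ (A ⊓ F)  ⇔  ((C ⊓ A) ⊓ (¬A ⊔ ¬F)) unsat w.r.t. T
   open: L(x₀) ⊇ {A, B, C, ¬D, ¬F}
2. Hence (C ⊓ A) ⊑ (A ⊓ F): not entailed.

No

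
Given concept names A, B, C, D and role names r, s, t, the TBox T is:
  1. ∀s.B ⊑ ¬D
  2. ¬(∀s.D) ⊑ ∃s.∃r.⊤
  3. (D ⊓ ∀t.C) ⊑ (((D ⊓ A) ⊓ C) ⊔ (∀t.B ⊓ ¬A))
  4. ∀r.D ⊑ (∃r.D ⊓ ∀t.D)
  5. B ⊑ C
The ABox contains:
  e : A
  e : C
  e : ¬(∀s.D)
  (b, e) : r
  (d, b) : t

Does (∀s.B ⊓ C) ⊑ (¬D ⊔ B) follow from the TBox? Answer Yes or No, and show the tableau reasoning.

1. (∀s.B ⊓ C) ⊑ (¬D ⊔ B)  ⇔  ((∀s.B ⊓ C) ⊓ (D ⊓ ¬B)) unsat w.r.t. T
   all branches close; clash {D, ¬D} at x₀
2. Hence (∀s.B ⊓ C) ⊑ (¬D ⊔ B): entailed.

Yes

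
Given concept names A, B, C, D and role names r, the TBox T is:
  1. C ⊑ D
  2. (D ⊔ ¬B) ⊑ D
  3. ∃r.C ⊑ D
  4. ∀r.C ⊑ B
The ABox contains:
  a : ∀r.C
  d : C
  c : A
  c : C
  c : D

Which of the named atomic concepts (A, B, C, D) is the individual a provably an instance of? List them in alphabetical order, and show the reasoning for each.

1. a : A?  L(a) = {∀r.C} ∪ {¬A}
   apply at a: ∀r.C⊑B
   open: L(a) ⊇ {B, ¬A, ¬C, ¬D, ∀r.C, …} — a ∉ A possible
2. a : B?  L(a) = {∀r.C} ∪ {¬B}
   clash {B, ¬B} at a — a ∈ B
3. a : C?  L(a) = {∀r.C} ∪ {¬C}
   apply at a: ∀r.C⊑B
   open: L(a) ⊇ {B, ¬C, ¬D, ∀r.C, ∀r.¬C} — a ∉ C possible
4. a : D?  L(a) = {∀r.C} ∪ {¬D}
   apply at a: ∀r.C⊑B
   open: L(a) ⊇ {B, ¬C, ¬D, ∀r.C, ∀r.¬C} — a ∉ D possible
5. Entailed for a: {B}

{B}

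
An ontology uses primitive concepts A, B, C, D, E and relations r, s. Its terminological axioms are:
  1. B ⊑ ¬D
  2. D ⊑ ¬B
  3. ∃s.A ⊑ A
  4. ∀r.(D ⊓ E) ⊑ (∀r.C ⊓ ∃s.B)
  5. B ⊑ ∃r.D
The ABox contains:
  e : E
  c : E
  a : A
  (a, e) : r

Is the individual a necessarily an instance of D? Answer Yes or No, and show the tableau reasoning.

No

1. a : D?  L(a) = {A} ∪ {¬D}
   open: L(a) ⊇ {A, ¬B, ¬D, ∃r.(¬D ⊔ ¬E)} (+ ∃-successors) — a ∉ D possible
2. Hence a : D: not entailed.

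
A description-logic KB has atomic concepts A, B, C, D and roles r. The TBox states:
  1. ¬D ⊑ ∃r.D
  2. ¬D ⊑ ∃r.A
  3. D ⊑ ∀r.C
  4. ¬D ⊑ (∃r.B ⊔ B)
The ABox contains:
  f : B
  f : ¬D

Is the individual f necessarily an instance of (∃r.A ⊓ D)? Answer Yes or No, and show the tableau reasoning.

No

1. f : (∃r.A ⊓ D)?  L(f) = {B, ¬D} ∪ {(∀r.¬A ⊔ ¬D)}
   apply at f: ¬D⊑∃r.D; ¬D⊑∃r.A; ¬D⊑(∃r.B ⊔ B)
   open: L(f) ⊇ {B, ¬D, ∃r.A, ∃r.D} (+ ∃-successors) — f ∉ (∃r.A ⊓ D) possible
2. Hence f : (∃r.A ⊓ D): not entailed.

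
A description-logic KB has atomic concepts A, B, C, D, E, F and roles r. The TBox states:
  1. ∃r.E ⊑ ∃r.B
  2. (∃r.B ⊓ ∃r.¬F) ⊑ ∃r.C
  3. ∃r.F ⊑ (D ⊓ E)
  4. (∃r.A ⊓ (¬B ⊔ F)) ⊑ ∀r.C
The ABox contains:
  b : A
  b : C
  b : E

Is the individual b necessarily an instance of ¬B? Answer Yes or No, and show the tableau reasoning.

1. b : ¬B?  L(b) = {A, C, E} ∪ {B}
   open: L(b) ⊇ {A, B, C, E, ∀r.¬A, …} — b ∉ ¬B possible
2. Hence b : ¬B: not entailed.

No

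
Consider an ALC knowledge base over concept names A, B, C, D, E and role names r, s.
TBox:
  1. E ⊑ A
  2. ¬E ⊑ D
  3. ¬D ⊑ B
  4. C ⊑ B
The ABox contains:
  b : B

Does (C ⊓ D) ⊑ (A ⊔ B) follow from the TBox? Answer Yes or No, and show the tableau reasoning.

1. (C ⊓ D) ⊑ (A ⊔ B)  ⇔  ((C ⊓ D) ⊓ (¬A ⊓ ¬B)) unsat w.r.t. T
   all branches close; clash {B, ¬B} at x₀
2. Hence (C ⊓ D) ⊑ (A ⊔ B): entailed.

Yes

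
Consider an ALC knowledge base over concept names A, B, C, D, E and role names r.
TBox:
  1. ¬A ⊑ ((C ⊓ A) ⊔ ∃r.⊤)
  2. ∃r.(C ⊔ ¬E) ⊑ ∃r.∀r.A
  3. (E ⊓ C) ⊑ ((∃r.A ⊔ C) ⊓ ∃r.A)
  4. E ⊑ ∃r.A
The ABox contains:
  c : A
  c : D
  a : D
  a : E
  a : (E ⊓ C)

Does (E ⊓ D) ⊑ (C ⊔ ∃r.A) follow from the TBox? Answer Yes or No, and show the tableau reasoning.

Yes

1. (E ⊓ D) ⊑ (C ⊔ ∃r.A)  ⇔  ((E ⊓ D) ⊓ (¬C ⊓ ∀r.¬A)) unsat w.r.t. T
   all branches close; clash {A, ¬A} at an ∃-successor
2. Hence (E ⊓ D) ⊑ (C ⊔ ∃r.A): entailed.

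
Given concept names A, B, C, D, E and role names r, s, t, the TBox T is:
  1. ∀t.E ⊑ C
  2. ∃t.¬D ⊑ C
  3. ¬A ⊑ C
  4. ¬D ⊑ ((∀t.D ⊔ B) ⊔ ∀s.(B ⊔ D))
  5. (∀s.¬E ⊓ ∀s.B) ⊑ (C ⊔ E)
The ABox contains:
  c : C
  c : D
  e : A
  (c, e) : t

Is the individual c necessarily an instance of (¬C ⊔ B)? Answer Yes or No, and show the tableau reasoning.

1. c : (¬C ⊔ B)?  L(c) = {C, D} ∪ {(C ⊓ ¬B)}
   open: L(c) ⊇ {C, D, ¬B, ∃s.E} (+ ∃-successors) — c ∉ (¬C ⊔ B) possible
2. Hence c : (¬C ⊔ B): not entailed.

No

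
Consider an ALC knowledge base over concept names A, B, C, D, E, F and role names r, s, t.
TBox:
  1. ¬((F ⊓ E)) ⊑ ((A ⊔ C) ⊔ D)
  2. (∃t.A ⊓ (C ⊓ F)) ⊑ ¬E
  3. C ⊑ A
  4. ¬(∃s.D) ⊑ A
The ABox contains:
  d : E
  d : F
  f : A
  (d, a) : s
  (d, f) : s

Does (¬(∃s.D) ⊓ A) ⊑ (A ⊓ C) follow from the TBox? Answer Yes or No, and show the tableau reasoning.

1. (¬(∃s.D) ⊓ A) ⊑ (A ⊓ C)  ⇔  ((∀s.¬D ⊓ A) ⊓ (¬A ⊔ ¬C)) unsat w.r.t. T
   open: L(x₀) ⊇ {A, E, F, ¬C, ∀s.¬D, …}
2. Hence (¬(∃s.D) ⊓ A) ⊑ (A ⊓ C): not entailed.

No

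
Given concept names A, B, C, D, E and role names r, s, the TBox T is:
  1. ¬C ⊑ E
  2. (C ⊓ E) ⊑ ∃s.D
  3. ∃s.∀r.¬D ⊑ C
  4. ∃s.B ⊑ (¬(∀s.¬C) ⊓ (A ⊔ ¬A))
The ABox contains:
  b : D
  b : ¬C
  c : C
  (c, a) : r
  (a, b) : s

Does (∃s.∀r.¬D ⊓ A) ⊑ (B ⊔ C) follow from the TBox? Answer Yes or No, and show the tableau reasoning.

1. (∃s.∀r.¬D ⊓ A) ⊑ (B ⊔ C)  ⇔  ((∃s.∀r.¬D ⊓ A) ⊓ (¬B ⊓ ¬C)) unsat w.r.t. T
   all branches close; clash {C, ¬C} at x₀
2. Hence (∃s.∀r.¬D ⊓ A) ⊑ (B ⊔ C): entailed.

Yes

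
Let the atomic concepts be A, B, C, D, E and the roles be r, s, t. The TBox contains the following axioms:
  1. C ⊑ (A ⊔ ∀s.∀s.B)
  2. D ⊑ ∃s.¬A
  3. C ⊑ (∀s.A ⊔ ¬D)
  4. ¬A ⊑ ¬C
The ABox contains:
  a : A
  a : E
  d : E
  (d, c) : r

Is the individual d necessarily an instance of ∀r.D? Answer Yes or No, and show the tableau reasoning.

1. d : ∀r.D?  L(d) = {E} ∪ {∃r.¬D}
   open: L(d) ⊇ {A, E, ¬C, ¬D, ∃r.¬D} (+ ∃-successors) — d ∉ ∀r.D possible
2. Hence d : ∀r.D: not entailed.

No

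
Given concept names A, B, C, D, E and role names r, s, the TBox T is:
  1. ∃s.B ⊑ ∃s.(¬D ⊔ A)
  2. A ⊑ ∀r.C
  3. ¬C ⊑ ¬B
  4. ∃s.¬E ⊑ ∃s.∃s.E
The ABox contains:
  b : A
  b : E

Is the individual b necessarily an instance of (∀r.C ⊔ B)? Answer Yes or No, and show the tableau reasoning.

1. b : (∀r.C ⊔ B)?  L(b) = {A, E} ∪ {(∃r.¬C ⊓ ¬B)}
   clash {C, ¬C} at an ∃-successor — b ∈ (∀r.C ⊔ B)
2. Hence b : (∀r.C ⊔ B): entailed.

Yes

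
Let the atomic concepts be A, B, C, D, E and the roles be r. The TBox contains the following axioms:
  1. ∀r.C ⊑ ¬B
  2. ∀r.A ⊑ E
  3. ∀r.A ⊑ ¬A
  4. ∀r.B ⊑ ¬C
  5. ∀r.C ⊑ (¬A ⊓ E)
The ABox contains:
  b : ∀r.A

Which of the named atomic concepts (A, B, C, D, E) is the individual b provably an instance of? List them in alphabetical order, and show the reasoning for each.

{E}

1. b : A?  L(b) = {∀r.A} ∪ {¬A}
   apply at b: ∀r.A⊑E
   open: L(b) ⊇ {E, ¬A, ∀r.A, ∃r.¬B, ∃r.¬C} (+ ∃-successors) — b ∉ A possible
2. b : B?  L(b) = {∀r.A} ∪ {¬B}
   apply at b: ∀r.A⊑E; ∀r.A⊑¬A
   open: L(b) ⊇ {E, ¬A, ¬B, ∀r.A, ∃r.¬B, …} (+ ∃-successors) — b ∉ B possible
3. b : C?  L(b) = {∀r.A} ∪ {¬C}
   apply at b: ∀r.A⊑E; ∀r.A⊑¬A
   open: L(b) ⊇ {E, ¬A, ¬C, ∀r.A, ∃r.¬C} (+ ∃-successors) — b ∉ C possible
4. b : D?  L(b) = {∀r.A} ∪ {¬D}
   apply at b: ∀r.A⊑E; ∀r.A⊑¬A
   open: L(b) ⊇ {E, ¬A, ¬D, ∀r.A, ∃r.¬B, …} (+ ∃-successors) — b ∉ D possible
5. b : E?  L(b) = {∀r.A} ∪ {¬E}
   clash {E, ¬E} at b — b ∈ E
6. Entailed for b: {E}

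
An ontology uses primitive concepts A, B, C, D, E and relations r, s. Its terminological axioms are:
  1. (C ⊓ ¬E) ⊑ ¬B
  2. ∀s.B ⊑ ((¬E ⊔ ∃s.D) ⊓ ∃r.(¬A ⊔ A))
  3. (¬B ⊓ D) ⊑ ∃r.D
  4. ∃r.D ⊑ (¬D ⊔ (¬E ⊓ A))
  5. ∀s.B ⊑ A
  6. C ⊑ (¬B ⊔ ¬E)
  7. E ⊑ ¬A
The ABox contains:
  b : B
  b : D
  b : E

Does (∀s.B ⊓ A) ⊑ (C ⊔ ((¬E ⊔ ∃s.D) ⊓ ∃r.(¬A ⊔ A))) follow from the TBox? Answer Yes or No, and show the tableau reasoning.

1. (∀s.B ⊓ A) ⊑ (C ⊔ ((¬E ⊔ ∃s.D) ⊓ ∃r.(¬A ⊔ A)))  ⇔  ((∀s.B ⊓ A) ⊓ (¬C ⊓ ((E ⊓ ∀s.¬D) ⊔ ∀r.(A ⊓ ¬A)))) unsat w.r.t. T
   all branches close; clash {A, ¬A} at x₀
2. Hence (∀s.B ⊓ A) ⊑ (C ⊔ ((¬E ⊔ ∃s.D) ⊓ ∃r.(¬A ⊔ A))): entailed.

Yes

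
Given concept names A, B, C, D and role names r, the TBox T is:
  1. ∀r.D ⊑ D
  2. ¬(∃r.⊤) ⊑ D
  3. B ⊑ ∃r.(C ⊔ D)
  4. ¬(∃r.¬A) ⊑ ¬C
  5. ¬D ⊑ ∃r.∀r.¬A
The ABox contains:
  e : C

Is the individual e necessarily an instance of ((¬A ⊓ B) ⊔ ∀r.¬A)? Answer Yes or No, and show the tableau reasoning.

No

1. e : ((¬A ⊓ B) ⊔ ∀r.¬A)?  L(e) = {C} ∪ {((A ⊔ ¬B) ⊓ ∃r.A)}
   open: L(e) ⊇ {A, C, D, ¬B, ∃r.A, …} (+ ∃-successors) — e ∉ ((¬A ⊓ B) ⊔ ∀r.¬A) possible
2. Hence e : ((¬A ⊓ B) ⊔ ∀r.¬A): not entailed.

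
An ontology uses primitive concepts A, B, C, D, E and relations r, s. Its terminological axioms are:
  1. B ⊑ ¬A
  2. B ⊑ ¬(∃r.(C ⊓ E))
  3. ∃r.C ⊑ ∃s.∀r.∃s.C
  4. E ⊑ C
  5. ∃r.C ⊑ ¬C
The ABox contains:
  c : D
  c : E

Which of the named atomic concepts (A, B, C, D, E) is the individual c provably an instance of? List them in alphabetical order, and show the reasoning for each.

{C, D, E}

1. c : A?  L(c) = {D, E} ∪ {¬A}
   apply at c: E⊑C
   open: L(c) ⊇ {C, D, E, ¬A, ¬B, …} — c ∉ A possible
2. c : B?  L(c) = {D, E} ∪ {¬B}
   apply at c: E⊑C
   open: L(c) ⊇ {C, D, E, ¬B, ∀r.¬C} — c ∉ B possible
3. c : C?  L(c) = {D, E} ∪ {¬C}
   clash {C, ¬C} at c — c ∈ C
4. c : D?  L(c) = {D, E} ∪ {¬D}
   clash {D, ¬D} at c — c ∈ D
5. c : E?  L(c) = {D, E} ∪ {¬E}
   clash {E, ¬E} at c — c ∈ E
6. Entailed for c: {C, D, E}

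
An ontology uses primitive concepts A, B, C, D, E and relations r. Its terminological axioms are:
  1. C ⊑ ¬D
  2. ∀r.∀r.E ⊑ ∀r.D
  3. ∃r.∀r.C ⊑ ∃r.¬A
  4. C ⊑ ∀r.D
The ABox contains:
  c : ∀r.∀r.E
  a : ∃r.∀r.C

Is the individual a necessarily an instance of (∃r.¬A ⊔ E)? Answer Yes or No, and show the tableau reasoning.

Yes

1. a : (∃r.¬A ⊔ E)?  L(a) = {∃r.∀r.C} ∪ {(∀r.A ⊓ ¬E)}
   clash {A, ¬A} at an ∃-successor — a ∈ (∃r.¬A ⊔ E)
2. Hence a : (∃r.¬A ⊔ E): entailed.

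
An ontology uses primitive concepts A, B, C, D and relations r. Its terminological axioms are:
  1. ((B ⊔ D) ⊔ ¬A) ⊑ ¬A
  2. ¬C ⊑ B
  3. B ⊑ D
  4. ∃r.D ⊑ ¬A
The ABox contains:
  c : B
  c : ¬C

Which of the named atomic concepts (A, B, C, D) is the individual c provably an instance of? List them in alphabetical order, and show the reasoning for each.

{B, D}

1. c : A?  L(c) = {B, ¬C} ∪ {¬A}
   apply at c: B⊑D
   open: L(c) ⊇ {B, D, ¬A, ¬C} — c ∉ A possible
2. c : B?  L(c) = {B, ¬C} ∪ {¬B}
   clash {B, ¬B} at c — c ∈ B
3. c : C?  L(c) = {B, ¬C} ∪ {¬C}
   apply at c: B⊑D
   open: L(c) ⊇ {B, D, ¬A, ¬C, ∀r.¬D} — c ∉ C possible
4. c : D?  L(c) = {B, ¬C} ∪ {¬D}
   clash {D, ¬D} at c — c ∈ D
5. Entailed for c: {B, D}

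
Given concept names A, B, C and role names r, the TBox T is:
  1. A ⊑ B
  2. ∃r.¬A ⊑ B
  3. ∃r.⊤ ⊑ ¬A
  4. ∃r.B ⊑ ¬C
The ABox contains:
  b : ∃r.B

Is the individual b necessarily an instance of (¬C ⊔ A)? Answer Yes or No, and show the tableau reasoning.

Yes

1. b : (¬C ⊔ A)?  L(b) = {∃r.B} ∪ {(C ⊓ ¬A)}
   clash {C, ¬C} at b — b ∈ (¬C ⊔ A)
2. Hence b : (¬C ⊔ A): entailed.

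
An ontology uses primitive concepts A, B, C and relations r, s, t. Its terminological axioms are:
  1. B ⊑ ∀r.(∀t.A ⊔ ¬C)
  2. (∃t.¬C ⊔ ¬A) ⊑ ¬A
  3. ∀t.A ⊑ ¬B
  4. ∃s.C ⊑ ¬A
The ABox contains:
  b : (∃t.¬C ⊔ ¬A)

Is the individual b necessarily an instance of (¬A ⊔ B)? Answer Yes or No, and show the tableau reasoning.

1. b : (¬A ⊔ B)?  L(b) = {(∃t.¬C ⊔ ¬A)} ∪ {(A ⊓ ¬B)}
   clash {A, ¬A} at b — b ∈ (¬A ⊔ B)
2. Hence b : (¬A ⊔ B): entailed.

Yes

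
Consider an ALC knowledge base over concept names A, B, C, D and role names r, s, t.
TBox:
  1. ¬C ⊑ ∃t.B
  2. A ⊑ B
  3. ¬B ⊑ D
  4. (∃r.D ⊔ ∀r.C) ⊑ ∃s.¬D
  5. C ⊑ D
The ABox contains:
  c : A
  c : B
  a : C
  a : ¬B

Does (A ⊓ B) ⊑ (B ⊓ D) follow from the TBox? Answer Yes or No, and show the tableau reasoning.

No

1. (A ⊓ B) ⊑ (B ⊓ D)  ⇔  ((A ⊓ B) ⊓ (¬B ⊔ ¬D)) unsat w.r.t. T
   open: L(x₀) ⊇ {A, B, ¬C, ¬D, ∀r.¬D, …} (+ ∃-successors)
2. Hence (A ⊓ B) ⊑ (B ⊓ D): not entailed.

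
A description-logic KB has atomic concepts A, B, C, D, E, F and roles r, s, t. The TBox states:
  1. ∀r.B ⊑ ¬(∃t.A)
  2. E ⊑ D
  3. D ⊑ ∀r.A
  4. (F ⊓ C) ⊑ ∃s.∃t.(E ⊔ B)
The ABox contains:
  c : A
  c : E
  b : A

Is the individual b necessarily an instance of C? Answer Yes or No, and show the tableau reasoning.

1. b : C?  L(b) = {A} ∪ {¬C}
   open: L(b) ⊇ {A, ¬C, ¬D, ¬E, ∃r.¬B} (+ ∃-successors) — b ∉ C possible
2. Hence b : C: not entailed.

No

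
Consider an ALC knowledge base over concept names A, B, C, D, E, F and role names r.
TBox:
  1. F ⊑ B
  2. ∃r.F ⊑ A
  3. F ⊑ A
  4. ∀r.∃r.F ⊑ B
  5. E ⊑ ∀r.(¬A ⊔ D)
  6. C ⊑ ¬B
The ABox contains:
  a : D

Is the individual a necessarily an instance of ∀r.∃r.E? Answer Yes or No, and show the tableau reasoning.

No

1. a : ∀r.∃r.E?  L(a) = {D} ∪ {∃r.∀r.¬E}
   open: L(a) ⊇ {D, ¬C, ¬E, ¬F, ∀r.¬F, …} (+ ∃-successors) — a ∉ ∀r.∃r.E possible
2. Hence a : ∀r.∃r.E: not entailed.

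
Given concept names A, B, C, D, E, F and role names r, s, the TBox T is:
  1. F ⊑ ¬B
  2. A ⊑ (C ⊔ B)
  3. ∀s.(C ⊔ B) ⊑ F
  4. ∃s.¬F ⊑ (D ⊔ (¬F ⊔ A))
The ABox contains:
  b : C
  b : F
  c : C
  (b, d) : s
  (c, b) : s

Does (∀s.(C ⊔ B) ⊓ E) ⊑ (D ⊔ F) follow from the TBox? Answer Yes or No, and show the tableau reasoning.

1. (∀s.(C ⊔ B) ⊓ E) ⊑ (D ⊔ F)  ⇔  ((∀s.(C ⊔ B) ⊓ E) ⊓ (¬D ⊓ ¬F)) unsat w.r.t. T
   all branches close; clash {F, ¬F} at x₀
2. Hence (∀s.(C ⊔ B) ⊓ E) ⊑ (D ⊔ F): entailed.

Yes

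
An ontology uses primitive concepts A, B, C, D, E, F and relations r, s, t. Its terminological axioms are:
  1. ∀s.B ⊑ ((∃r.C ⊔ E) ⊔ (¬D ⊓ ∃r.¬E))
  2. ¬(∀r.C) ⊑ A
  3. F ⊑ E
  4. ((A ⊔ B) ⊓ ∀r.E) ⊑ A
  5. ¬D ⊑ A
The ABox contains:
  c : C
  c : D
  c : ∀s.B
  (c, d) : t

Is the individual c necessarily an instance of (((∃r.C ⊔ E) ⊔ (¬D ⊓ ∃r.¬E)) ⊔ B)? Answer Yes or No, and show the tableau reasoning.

1. c : (((∃r.C ⊔ E) ⊔ (¬D ⊓ ∃r.¬E)) ⊔ B)?  L(c) = {C, D, ∀s.B} ∪ {(((∀r.¬C ⊓ ¬E) ⊓ (D ⊔ ∀r.E)) ⊓ ¬B)}
   clash {E, ¬E} at c — c ∈ (((∃r.C ⊔ E) ⊔ (¬D ⊓ ∃r.¬E)) ⊔ B)
2. Hence c : (((∃r.C ⊔ E) ⊔ (¬D ⊓ ∃r.¬E)) ⊔ B): entailed.

Yes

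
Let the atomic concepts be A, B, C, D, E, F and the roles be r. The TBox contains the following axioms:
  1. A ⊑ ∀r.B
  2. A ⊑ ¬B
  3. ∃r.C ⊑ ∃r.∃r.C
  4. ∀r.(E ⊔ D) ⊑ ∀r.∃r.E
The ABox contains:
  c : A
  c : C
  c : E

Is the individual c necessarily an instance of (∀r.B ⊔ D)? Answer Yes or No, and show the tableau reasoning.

1. c : (∀r.B ⊔ D)?  L(c) = {A, C, E} ∪ {(∃r.¬B ⊓ ¬D)}
   clash {B, ¬B} at an ∃-successor — c ∈ (∀r.B ⊔ D)
2. Hence c : (∀r.B ⊔ D): entailed.

Yes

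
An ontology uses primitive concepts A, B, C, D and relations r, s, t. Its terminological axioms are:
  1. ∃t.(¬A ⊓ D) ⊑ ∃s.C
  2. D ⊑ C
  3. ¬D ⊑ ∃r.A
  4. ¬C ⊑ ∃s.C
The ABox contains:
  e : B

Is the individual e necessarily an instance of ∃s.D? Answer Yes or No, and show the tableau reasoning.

1. e : ∃s.D?  L(e) = {B} ∪ {∀s.¬D}
   open: L(e) ⊇ {B, C, D, ∀s.¬D, ∀t.(A ⊔ ¬D)} — e ∉ ∃s.D possible
2. Hence e : ∃s.D: not entailed.

No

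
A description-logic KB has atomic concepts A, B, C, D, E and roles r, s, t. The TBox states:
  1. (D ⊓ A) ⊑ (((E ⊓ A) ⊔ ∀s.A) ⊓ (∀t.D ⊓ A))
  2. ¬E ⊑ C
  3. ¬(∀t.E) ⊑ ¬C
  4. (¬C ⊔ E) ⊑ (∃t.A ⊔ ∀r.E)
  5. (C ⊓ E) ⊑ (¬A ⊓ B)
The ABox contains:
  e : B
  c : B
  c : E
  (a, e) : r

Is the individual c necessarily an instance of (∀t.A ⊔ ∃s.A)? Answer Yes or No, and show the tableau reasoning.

No

1. c : (∀t.A ⊔ ∃s.A)?  L(c) = {B, E} ∪ {(∃t.¬A ⊓ ∀s.¬A)}
   open: L(c) ⊇ {B, E, ¬C, ¬D, ∀s.¬A, …} (+ ∃-successors) — c ∉ (∀t.A ⊔ ∃s.A) possible
2. Hence c : (∀t.A ⊔ ∃s.A): not entailed.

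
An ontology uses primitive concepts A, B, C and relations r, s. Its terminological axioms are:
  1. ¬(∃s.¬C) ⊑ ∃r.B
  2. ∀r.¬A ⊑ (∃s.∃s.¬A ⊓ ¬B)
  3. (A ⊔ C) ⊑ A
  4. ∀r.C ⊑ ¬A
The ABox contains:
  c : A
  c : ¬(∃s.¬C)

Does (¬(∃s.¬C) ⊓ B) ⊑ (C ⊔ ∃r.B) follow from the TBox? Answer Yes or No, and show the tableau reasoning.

1. (¬(∃s.¬C) ⊓ B) ⊑ (C ⊔ ∃r.B)  ⇔  ((∀s.C ⊓ B) ⊓ (¬C ⊓ ∀r.¬B)) unsat w.r.t. T
   all branches close; clash {A, ¬A} at x₀
2. Hence (¬(∃s.¬C) ⊓ B) ⊑ (C ⊔ ∃r.B): entailed.

Yes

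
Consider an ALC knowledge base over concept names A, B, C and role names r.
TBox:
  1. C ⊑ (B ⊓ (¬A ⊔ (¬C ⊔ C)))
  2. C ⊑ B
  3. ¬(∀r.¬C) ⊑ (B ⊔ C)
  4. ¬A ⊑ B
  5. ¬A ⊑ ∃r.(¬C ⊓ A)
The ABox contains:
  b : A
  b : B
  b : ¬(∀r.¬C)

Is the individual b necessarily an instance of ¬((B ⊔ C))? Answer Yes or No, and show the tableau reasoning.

1. b : ¬((B ⊔ C))?  L(b) = {A, B, ¬(∀r.¬C)} ∪ {(B ⊔ C)}
   open: L(b) ⊇ {A, B, ¬C, ∃r.C} (+ ∃-successors) — b ∉ ¬((B ⊔ C)) possible
2. Hence b : ¬((B ⊔ C)): not entailed.

No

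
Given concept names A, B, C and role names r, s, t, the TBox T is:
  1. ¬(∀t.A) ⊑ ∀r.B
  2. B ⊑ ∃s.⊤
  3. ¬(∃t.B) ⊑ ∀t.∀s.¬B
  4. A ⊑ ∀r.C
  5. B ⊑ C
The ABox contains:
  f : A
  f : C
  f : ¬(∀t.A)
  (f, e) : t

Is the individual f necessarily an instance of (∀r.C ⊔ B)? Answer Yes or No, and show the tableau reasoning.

1. f : (∀r.C ⊔ B)?  L(f) = {A, C, ¬(∀t.A)} ∪ {(∃r.¬C ⊓ ¬B)}
   clash {C, ¬C} at an ∃-successor — f ∈ (∀r.C ⊔ B)
2. Hence f : (∀r.C ⊔ B): entailed.

Yes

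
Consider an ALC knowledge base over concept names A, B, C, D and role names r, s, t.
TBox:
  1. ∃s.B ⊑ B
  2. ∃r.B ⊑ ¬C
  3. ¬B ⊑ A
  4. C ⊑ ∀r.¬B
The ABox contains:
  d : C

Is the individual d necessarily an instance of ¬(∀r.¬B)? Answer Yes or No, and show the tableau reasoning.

1. d : ¬(∀r.¬B)?  L(d) = {C} ∪ {∀r.¬B}
   open: L(d) ⊇ {B, C, ∀r.¬B} — d ∉ ¬(∀r.¬B) possible
2. Hence d : ¬(∀r.¬B): not entailed.

No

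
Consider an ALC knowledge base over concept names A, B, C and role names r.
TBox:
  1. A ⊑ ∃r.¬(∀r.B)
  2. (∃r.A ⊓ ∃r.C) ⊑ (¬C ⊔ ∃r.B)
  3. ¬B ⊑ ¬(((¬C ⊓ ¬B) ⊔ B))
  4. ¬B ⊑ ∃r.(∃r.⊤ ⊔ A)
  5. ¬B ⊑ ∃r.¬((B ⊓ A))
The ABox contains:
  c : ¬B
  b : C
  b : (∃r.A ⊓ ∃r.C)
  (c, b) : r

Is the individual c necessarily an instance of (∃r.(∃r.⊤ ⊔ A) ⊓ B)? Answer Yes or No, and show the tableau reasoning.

1. c : (∃r.(∃r.⊤ ⊔ A) ⊓ B)?  L(c) = {¬B} ∪ {(∀r.(∀r.⊥ ⊓ ¬A) ⊔ ¬B)}
   apply at c: ¬B⊑¬(((¬C ⊓ ¬B) ⊔ B)); ¬B⊑∃r.(∃r.⊤ ⊔ A); ¬B⊑∃r.¬((B ⊓ A))
   open: L(c) ⊇ {C, ¬A, ¬B, ∀r.¬A, ∃r.(¬B ⊔ ¬A), …} (+ ∃-successors) — c ∉ (∃r.(∃r.⊤ ⊔ A) ⊓ B) possible
2. Hence c : (∃r.(∃r.⊤ ⊔ A) ⊓ B): not entailed.

No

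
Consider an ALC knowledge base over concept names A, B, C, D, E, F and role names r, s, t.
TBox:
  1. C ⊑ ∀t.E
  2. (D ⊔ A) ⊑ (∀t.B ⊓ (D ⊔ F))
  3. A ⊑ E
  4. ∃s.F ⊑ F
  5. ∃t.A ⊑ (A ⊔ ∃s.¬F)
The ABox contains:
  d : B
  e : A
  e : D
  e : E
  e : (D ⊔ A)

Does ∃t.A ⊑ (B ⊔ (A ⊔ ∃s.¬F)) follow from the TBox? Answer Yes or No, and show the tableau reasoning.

Yes

1. ∃t.A ⊑ (B ⊔ (A ⊔ ∃s.¬F))  ⇔  (∃t.A ⊓ (¬B ⊓ (¬A ⊓ ∀s.F))) unsat w.r.t. T
   all branches close; clash {F, ¬F} at an ∃-successor
2. Hence ∃t.A ⊑ (B ⊔ (A ⊔ ∃s.¬F)): entailed.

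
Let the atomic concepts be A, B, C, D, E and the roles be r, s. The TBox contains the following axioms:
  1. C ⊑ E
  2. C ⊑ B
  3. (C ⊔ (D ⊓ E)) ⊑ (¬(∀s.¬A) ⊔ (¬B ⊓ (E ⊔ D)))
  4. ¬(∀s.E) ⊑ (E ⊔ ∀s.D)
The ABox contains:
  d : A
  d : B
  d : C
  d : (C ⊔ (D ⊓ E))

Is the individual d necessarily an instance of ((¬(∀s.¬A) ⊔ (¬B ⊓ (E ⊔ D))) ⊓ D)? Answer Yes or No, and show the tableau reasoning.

1. d : ((¬(∀s.¬A) ⊔ (¬B ⊓ (E ⊔ D))) ⊓ D)?  L(d) = {A, B, C, (C ⊔ (D ⊓ E))} ∪ {((∀s.¬A ⊓ (B ⊔ (¬E ⊓ ¬D))) ⊔ ¬D)}
   apply at d: C⊑E; (C ⊔ (D ⊓ E))⊑(¬(∀s.¬A) ⊔ (¬B ⊓ (E ⊔ D)))
   open: L(d) ⊇ {A, B, C, E, ¬D, …} (+ ∃-successors) — d ∉ ((¬(∀s.¬A) ⊔ (¬B ⊓ (E ⊔ D))) ⊓ D) possible
2. Hence d : ((¬(∀s.¬A) ⊔ (¬B ⊓ (E ⊔ D))) ⊓ D): not entailed.

No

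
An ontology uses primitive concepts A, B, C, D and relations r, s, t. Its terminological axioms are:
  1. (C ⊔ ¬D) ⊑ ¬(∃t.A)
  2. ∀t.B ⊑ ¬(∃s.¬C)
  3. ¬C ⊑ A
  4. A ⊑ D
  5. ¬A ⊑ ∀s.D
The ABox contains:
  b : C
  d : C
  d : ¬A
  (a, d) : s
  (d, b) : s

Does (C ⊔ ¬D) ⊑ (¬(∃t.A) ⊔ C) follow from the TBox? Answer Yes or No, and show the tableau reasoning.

1. (C ⊔ ¬D) ⊑ (¬(∃t.A) ⊔ C)  ⇔  ((C ⊔ ¬D) ⊓ (∃t.A ⊓ ¬C)) unsat w.r.t. T
   all branches close; clash {D, ¬D} at x₀
2. Hence (C ⊔ ¬D) ⊑ (¬(∃t.A) ⊔ C): entailed.

Yes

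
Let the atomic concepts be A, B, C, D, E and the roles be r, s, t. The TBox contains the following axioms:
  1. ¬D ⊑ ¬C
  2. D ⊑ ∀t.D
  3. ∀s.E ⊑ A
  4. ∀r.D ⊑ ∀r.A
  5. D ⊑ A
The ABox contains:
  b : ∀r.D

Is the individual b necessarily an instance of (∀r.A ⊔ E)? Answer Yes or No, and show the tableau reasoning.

1. b : (∀r.A ⊔ E)?  L(b) = {∀r.D} ∪ {(∃r.¬A ⊓ ¬E)}
   clash {A, ¬A} at an ∃-successor — b ∈ (∀r.A ⊔ E)
2. Hence b : (∀r.A ⊔ E): entailed.

Yes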